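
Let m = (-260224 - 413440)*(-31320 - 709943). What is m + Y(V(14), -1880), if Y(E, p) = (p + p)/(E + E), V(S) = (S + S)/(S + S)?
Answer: 499362195752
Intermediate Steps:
V(S) = 1 (V(S) = (2*S)/((2*S)) = (2*S)*(1/(2*S)) = 1)
Y(E, p) = p/E (Y(E, p) = (2*p)/((2*E)) = (2*p)*(1/(2*E)) = p/E)
m = 499362197632 (m = -673664*(-741263) = 499362197632)
m + Y(V(14), -1880) = 499362197632 - 1880/1 = 499362197632 - 1880*1 = 499362197632 - 1880 = 499362195752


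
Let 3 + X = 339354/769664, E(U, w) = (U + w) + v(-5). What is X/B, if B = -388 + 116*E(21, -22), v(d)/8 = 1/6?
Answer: 2954457/403303936 ≈ 0.0073256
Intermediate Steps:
v(d) = 4/3 (v(d) = 8/6 = 8*(⅙) = 4/3)
E(U, w) = 4/3 + U + w (E(U, w) = (U + w) + 4/3 = 4/3 + U + w)
X = -984819/384832 (X = -3 + 339354/769664 = -3 + 339354*(1/769664) = -3 + 169677/384832 = -984819/384832 ≈ -2.5591)
B = -1048/3 (B = -388 + 116*(4/3 + 21 - 22) = -388 + 116*(⅓) = -388 + 116/3 = -1048/3 ≈ -349.33)
X/B = -984819/(384832*(-1048/3)) = -984819/384832*(-3/1048) = 2954457/403303936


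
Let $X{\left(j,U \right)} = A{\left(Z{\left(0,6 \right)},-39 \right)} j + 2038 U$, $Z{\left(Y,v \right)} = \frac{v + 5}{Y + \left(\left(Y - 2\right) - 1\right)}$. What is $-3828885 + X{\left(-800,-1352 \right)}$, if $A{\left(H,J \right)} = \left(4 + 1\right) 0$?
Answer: $-6584261$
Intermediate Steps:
$Z{\left(Y,v \right)} = \frac{5 + v}{-3 + 2 Y}$ ($Z{\left(Y,v \right)} = \frac{5 + v}{Y + \left(\left(-2 + Y\right) - 1\right)} = \frac{5 + v}{Y + \left(-3 + Y\right)} = \frac{5 + v}{-3 + 2 Y}$)
$A{\left(H,J \right)} = 0$ ($A{\left(H,J \right)} = 5 \cdot 0 = 0$)
$X{\left(j,U \right)} = 2038 U$ ($X{\left(j,U \right)} = 0 j + 2038 U = 0 + 2038 U = 2038 U$)
$-3828885 + X{\left(-800,-1352 \right)} = -3828885 + 2038 \left(-1352\right) = -3828885 - 2755376 = -6584261$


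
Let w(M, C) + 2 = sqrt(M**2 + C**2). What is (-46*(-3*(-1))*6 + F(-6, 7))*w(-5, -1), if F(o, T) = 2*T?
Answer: 1628 - 814*sqrt(26) ≈ -2522.6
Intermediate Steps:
w(M, C) = -2 + sqrt(C**2 + M**2) (w(M, C) = -2 + sqrt(M**2 + C**2) = -2 + sqrt(C**2 + M**2))
(-46*(-3*(-1))*6 + F(-6, 7))*w(-5, -1) = (-46*(-3*(-1))*6 + 2*7)*(-2 + sqrt((-1)**2 + (-5)**2)) = (-138*6 + 14)*(-2 + sqrt(1 + 25)) = (-46*18 + 14)*(-2 + sqrt(26)) = (-828 + 14)*(-2 + sqrt(26)) = -814*(-2 + sqrt(26)) = 1628 - 814*sqrt(26)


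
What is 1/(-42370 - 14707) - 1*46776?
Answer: -2669833753/57077 ≈ -46776.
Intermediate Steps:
1/(-42370 - 14707) - 1*46776 = 1/(-57077) - 46776 = -1/57077 - 46776 = -2669833753/57077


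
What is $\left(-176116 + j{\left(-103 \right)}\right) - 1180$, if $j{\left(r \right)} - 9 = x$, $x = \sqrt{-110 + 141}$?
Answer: $-177287 + \sqrt{31} \approx -1.7728 \cdot 10^{5}$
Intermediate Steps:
$x = \sqrt{31} \approx 5.5678$
$j{\left(r \right)} = 9 + \sqrt{31}$
$\left(-176116 + j{\left(-103 \right)}\right) - 1180 = \left(-176116 + \left(9 + \sqrt{31}\right)\right) - 1180 = \left(-176107 + \sqrt{31}\right) - 1180 = -177287 + \sqrt{31}$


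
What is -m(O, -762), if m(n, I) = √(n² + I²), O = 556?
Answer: -2*√222445 ≈ -943.28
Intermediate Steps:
m(n, I) = √(I² + n²)
-m(O, -762) = -√((-762)² + 556²) = -√(580644 + 309136) = -√889780 = -2*√222445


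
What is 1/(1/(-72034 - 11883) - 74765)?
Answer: -83917/6274054506 ≈ -1.3375e-5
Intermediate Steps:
1/(1/(-72034 - 11883) - 74765) = 1/(1/(-83917) - 74765) = 1/(-1/83917 - 74765) = 1/(-6274054506/83917) = -83917/6274054506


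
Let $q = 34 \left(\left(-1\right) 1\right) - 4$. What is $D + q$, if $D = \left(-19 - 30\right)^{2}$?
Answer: $2363$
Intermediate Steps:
$D = 2401$ ($D = \left(-49\right)^{2} = 2401$)
$q = -38$ ($q = 34 \left(-1\right) - 4 = -34 - 4 = -38$)
$D + q = 2401 - 38 = 2363$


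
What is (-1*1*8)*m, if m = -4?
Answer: 32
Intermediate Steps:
(-1*1*8)*m = (-1*1*8)*(-4) = -1*8*(-4) = -8*(-4) = 32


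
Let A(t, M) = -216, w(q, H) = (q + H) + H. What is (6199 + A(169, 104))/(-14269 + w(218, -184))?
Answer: -5983/14419 ≈ -0.41494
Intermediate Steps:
w(q, H) = q + 2*H (w(q, H) = (H + q) + H = q + 2*H)
(6199 + A(169, 104))/(-14269 + w(218, -184)) = (6199 - 216)/(-14269 + (218 + 2*(-184))) = 5983/(-14269 + (218 - 368)) = 5983/(-14269 - 150) = 5983/(-14419) = 5983*(-1/14419) = -5983/14419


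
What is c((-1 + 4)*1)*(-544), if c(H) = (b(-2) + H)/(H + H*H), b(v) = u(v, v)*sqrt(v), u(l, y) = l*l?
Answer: -136 - 544*I*sqrt(2)/3 ≈ -136.0 - 256.44*I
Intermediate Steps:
u(l, y) = l**2
b(v) = v**(5/2) (b(v) = v**2*sqrt(v) = v**(5/2))
c(H) = (H + 4*I*sqrt(2))/(H + H**2) (c(H) = ((-2)**(5/2) + H)/(H + H*H) = (4*I*sqrt(2) + H)/(H + H**2) = (H + 4*I*sqrt(2))/(H + H**2))
c((-1 + 4)*1)*(-544) = (((-1 + 4)*1 + 4*I*sqrt(2))/((((-1 + 4)*1))*(1 + (-1 + 4)*1)))*(-544) = ((3*1 + 4*I*sqrt(2))/(((3*1))*(1 + 3*1)))*(-544) = ((3 + 4*I*sqrt(2))/(3*(1 + 3)))*(-544) = ((1/3)*(3 + 4*I*sqrt(2))/4)*(-544) = ((1/3)*(1/4)*(3 + 4*I*sqrt(2)))*(-544) = (1/4 + I*sqrt(2)/3)*(-544) = -136 - 544*I*sqrt(2)/3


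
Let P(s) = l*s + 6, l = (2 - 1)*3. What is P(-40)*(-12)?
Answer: 1368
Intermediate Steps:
l = 3 (l = 1*3 = 3)
P(s) = 6 + 3*s (P(s) = 3*s + 6 = 6 + 3*s)
P(-40)*(-12) = (6 + 3*(-40))*(-12) = (6 - 120)*(-12) = -114*(-12) = 1368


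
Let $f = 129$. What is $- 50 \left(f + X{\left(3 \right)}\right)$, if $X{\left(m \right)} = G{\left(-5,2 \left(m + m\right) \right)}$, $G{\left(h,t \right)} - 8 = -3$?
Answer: $-6700$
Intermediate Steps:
$G{\left(h,t \right)} = 5$ ($G{\left(h,t \right)} = 8 - 3 = 5$)
$X{\left(m \right)} = 5$
$- 50 \left(f + X{\left(3 \right)}\right) = - 50 \left(129 + 5\right) = \left(-50\right) 134 = -6700$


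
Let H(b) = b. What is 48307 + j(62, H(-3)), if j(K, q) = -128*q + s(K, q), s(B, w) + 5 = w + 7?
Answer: 48690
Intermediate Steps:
s(B, w) = 2 + w (s(B, w) = -5 + (w + 7) = -5 + (7 + w) = 2 + w)
j(K, q) = 2 - 127*q (j(K, q) = -128*q + (2 + q) = 2 - 127*q)
48307 + j(62, H(-3)) = 48307 + (2 - 127*(-3)) = 48307 + (2 + 381) = 48307 + 383 = 48690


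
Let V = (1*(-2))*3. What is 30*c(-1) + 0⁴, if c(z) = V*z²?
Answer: -180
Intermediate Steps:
V = -6 (V = -2*3 = -6)
c(z) = -6*z²
30*c(-1) + 0⁴ = 30*(-6*(-1)²) + 0⁴ = 30*(-6*1) + 0 = 30*(-6) + 0 = -180 + 0 = -180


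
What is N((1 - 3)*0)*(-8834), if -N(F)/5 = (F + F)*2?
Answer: 0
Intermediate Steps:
N(F) = -20*F (N(F) = -5*(F + F)*2 = -5*2*F*2 = -20*F)
N((1 - 3)*0)*(-8834) = -20*(1 - 3)*0*(-8834) = -(-40)*0*(-8834) = -20*0*(-8834) = 0*(-8834) = 0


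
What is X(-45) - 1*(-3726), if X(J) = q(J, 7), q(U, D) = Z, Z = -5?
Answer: 3721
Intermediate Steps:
q(U, D) = -5
X(J) = -5
X(-45) - 1*(-3726) = -5 - 1*(-3726) = -5 + 3726 = 3721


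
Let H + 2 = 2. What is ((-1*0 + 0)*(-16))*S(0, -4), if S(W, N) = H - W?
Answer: 0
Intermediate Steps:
H = 0 (H = -2 + 2 = 0)
S(W, N) = -W (S(W, N) = 0 - W = -W)
((-1*0 + 0)*(-16))*S(0, -4) = ((-1*0 + 0)*(-16))*(-1*0) = ((0 + 0)*(-16))*0 = (0*(-16))*0 = 0*0 = 0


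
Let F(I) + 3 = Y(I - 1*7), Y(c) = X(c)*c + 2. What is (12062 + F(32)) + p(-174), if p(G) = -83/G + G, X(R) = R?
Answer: 2177171/174 ≈ 12512.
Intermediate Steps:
Y(c) = 2 + c² (Y(c) = c*c + 2 = c² + 2 = 2 + c²)
F(I) = -1 + (-7 + I)² (F(I) = -3 + (2 + (I - 1*7)²) = -3 + (2 + (I - 7)²) = -3 + (2 + (-7 + I)²) = -1 + (-7 + I)²)
p(G) = G - 83/G
(12062 + F(32)) + p(-174) = (12062 + (-1 + (-7 + 32)²)) + (-174 - 83/(-174)) = (12062 + (-1 + 25²)) + (-174 - 83*(-1/174)) = (12062 + (-1 + 625)) + (-174 + 83/174) = (12062 + 624) - 30193/174 = 12686 - 30193/174 = 2177171/174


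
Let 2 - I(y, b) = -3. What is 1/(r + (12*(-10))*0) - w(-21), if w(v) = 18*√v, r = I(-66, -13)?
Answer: ⅕ - 18*I*√21 ≈ 0.2 - 82.486*I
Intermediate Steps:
I(y, b) = 5 (I(y, b) = 2 - 1*(-3) = 2 + 3 = 5)
r = 5
1/(r + (12*(-10))*0) - w(-21) = 1/(5 + (12*(-10))*0) - 18*√(-21) = 1/(5 - 120*0) - 18*I*√21 = 1/(5 + 0) - 18*I*√21 = 1/5 - 18*I*√21 = ⅕ - 18*I*√21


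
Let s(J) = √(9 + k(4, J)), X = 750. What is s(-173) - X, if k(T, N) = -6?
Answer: -750 + √3 ≈ -748.27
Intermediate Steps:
s(J) = √3 (s(J) = √(9 - 6) = √3)
s(-173) - X = √3 - 1*750 = √3 - 750 = -750 + √3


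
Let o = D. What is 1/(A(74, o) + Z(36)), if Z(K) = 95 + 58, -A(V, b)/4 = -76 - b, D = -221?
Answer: -1/427 ≈ -0.0023419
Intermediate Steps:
o = -221
A(V, b) = 304 + 4*b (A(V, b) = -4*(-76 - b) = 304 + 4*b)
Z(K) = 153
1/(A(74, o) + Z(36)) = 1/((304 + 4*(-221)) + 153) = 1/((304 - 884) + 153) = 1/(-580 + 153) = 1/(-427) = -1/427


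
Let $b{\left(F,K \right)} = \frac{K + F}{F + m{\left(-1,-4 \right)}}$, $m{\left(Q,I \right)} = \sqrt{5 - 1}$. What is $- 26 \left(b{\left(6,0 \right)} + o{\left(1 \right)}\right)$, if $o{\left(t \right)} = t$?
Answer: $- \frac{91}{2} \approx -45.5$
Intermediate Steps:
$m{\left(Q,I \right)} = 2$ ($m{\left(Q,I \right)} = \sqrt{4} = 2$)
$b{\left(F,K \right)} = \frac{F + K}{2 + F}$ ($b{\left(F,K \right)} = \frac{K + F}{F + 2} = \frac{F + K}{2 + F}$)
$- 26 \left(b{\left(6,0 \right)} + o{\left(1 \right)}\right) = - 26 \left(\frac{6 + 0}{2 + 6} + 1\right) = - 26 \left(\frac{1}{8} \cdot 6 + 1\right) = - 26 \left(\frac{3}{4} + 1\right) = \left(-26\right) \frac{7}{4} = - \frac{91}{2}$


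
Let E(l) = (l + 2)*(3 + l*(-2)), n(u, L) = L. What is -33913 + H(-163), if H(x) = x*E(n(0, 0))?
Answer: -34891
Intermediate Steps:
E(l) = (2 + l)*(3 - 2*l)
H(x) = 6*x (H(x) = x*(6 - 1*0 - 2*0**2) = x*(6 + 0 - 2*0) = x*(6 + 0 + 0) = x*6 = 6*x)
-33913 + H(-163) = -33913 + 6*(-163) = -33913 - 978 = -34891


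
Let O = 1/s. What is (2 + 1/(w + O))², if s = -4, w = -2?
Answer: 196/81 ≈ 2.4198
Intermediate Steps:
O = -¼ (O = 1/(-4) = -¼ ≈ -0.25000)
(2 + 1/(w + O))² = (2 + 1/(-2 - ¼))² = (2 + 1/(-9/4))² = (2 - 4/9)² = (14/9)² = 196/81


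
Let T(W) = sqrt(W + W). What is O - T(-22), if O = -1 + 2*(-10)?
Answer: -21 - 2*I*sqrt(11) ≈ -21.0 - 6.6332*I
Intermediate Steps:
T(W) = sqrt(2)*sqrt(W) (T(W) = sqrt(2*W) = sqrt(2)*sqrt(W))
O = -21 (O = -1 - 20 = -21)
O - T(-22) = -21 - sqrt(2)*sqrt(-22) = -21 - sqrt(2)*I*sqrt(22) = -21 - 2*I*sqrt(11)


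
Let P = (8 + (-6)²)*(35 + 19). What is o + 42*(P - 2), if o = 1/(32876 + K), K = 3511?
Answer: 3628074997/36387 ≈ 99708.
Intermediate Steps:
P = 2376 (P = (8 + 36)*54 = 44*54 = 2376)
o = 1/36387 (o = 1/(32876 + 3511) = 1/36387 ≈ 2.7482e-5)
o + 42*(P - 2) = 1/36387 + 42*(2376 - 2) = 1/36387 + 42*2374 = 1/36387 + 99708 = 3628074997/36387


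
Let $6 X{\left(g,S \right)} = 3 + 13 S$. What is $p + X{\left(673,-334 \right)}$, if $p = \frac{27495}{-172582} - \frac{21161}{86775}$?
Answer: $- \frac{1806006576442}{2495967175} \approx -723.57$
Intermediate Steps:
$X{\left(g,S \right)} = \frac{1}{2} + \frac{13 S}{6}$ ($X{\left(g,S \right)} = \frac{3 + 13 S}{6} = \frac{1}{2} + \frac{13 S}{6}$)
$p = - \frac{6037886327}{14975803050}$ ($p = 27495 \left(- \frac{1}{172582}\right) - \frac{21161}{86775} = - \frac{27495}{172582} - \frac{21161}{86775} = - \frac{6037886327}{14975803050} \approx -0.40318$)
$p + X{\left(673,-334 \right)} = - \frac{6037886327}{14975803050} + \left(\frac{1}{2} + \frac{13}{6} \left(-334\right)\right) = - \frac{6037886327}{14975803050} + \left(\frac{1}{2} - \frac{2171}{3}\right) = - \frac{6037886327}{14975803050} - \frac{4339}{6} = - \frac{1806006576442}{2495967175}$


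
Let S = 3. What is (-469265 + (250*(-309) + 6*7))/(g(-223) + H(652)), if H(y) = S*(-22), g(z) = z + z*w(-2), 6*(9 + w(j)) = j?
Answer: -5793/19 ≈ -304.89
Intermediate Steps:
w(j) = -9 + j/6
g(z) = -25*z/3 (g(z) = z + z*(-9 + (⅙)*(-2)) = z + z*(-9 - ⅓) = z + z*(-28/3) = z - 28*z/3 = -25*z/3)
H(y) = -66 (H(y) = 3*(-22) = -66)
(-469265 + (250*(-309) + 6*7))/(g(-223) + H(652)) = (-469265 + (250*(-309) + 6*7))/(-25/3*(-223) - 66) = (-469265 + (-77250 + 42))/(5575/3 - 66) = (-469265 - 77208)/(5377/3) = -546473*3/5377 = -5793/19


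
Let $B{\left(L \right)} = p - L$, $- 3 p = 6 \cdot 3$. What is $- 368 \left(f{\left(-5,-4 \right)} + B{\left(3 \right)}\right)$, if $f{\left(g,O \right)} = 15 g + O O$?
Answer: $25024$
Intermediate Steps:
$p = -6$ ($p = - \frac{6 \cdot 3}{3} = \left(- \frac{1}{3}\right) 18 = -6$)
$B{\left(L \right)} = -6 - L$
$f{\left(g,O \right)} = O^{2} + 15 g$ ($f{\left(g,O \right)} = 15 g + O^{2} = O^{2} + 15 g$)
$- 368 \left(f{\left(-5,-4 \right)} + B{\left(3 \right)}\right) = - 368 \left(\left(\left(-4\right)^{2} + 15 \left(-5\right)\right) - 9\right) = - 368 \left(\left(16 - 75\right) - 9\right) = - 368 \left(-59 - 9\right) = \left(-368\right) \left(-68\right) = 25024$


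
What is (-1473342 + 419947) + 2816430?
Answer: 1763035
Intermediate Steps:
(-1473342 + 419947) + 2816430 = -1053395 + 2816430 = 1763035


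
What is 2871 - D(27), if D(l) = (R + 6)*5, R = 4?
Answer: 2821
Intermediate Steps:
D(l) = 50 (D(l) = (4 + 6)*5 = 10*5 = 50)
2871 - D(27) = 2871 - 1*50 = 2871 - 50 = 2821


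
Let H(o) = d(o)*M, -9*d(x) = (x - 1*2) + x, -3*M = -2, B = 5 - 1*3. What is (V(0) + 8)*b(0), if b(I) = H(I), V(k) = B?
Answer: 40/27 ≈ 1.4815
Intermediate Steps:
B = 2 (B = 5 - 3 = 2)
V(k) = 2
M = ⅔ (M = -⅓*(-2) = ⅔ ≈ 0.66667)
d(x) = 2/9 - 2*x/9 (d(x) = -((x - 1*2) + x)/9 = -((x - 2) + x)/9 = -((-2 + x) + x)/9 = -(-2 + 2*x)/9 = 2/9 - 2*x/9)
H(o) = 4/27 - 4*o/27 (H(o) = (2/9 - 2*o/9)*(⅔) = 4/27 - 4*o/27)
b(I) = 4/27 - 4*I/27
(V(0) + 8)*b(0) = (2 + 8)*(4/27 - 4/27*0) = 10*(4/27 + 0) = 10*(4/27) = 40/27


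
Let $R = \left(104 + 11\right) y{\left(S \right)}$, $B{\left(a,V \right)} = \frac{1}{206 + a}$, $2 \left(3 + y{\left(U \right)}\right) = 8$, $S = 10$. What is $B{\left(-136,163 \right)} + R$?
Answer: $\frac{8051}{70} \approx 115.01$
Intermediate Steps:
$y{\left(U \right)} = 1$ ($y{\left(U \right)} = -3 + \frac{1}{2} \cdot 8 = -3 + 4 = 1$)
$R = 115$ ($R = \left(104 + 11\right) 1 = 115 \cdot 1 = 115$)
$B{\left(-136,163 \right)} + R = \frac{1}{206 - 136} + 115 = \frac{1}{70} + 115 = \frac{8051}{70}$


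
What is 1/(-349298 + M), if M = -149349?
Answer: -1/498647 ≈ -2.0054e-6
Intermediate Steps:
1/(-349298 + M) = 1/(-349298 - 149349) = 1/(-498647) = -1/498647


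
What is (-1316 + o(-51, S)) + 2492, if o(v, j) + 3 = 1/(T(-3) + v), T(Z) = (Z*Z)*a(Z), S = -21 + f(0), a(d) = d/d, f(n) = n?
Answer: 49265/42 ≈ 1173.0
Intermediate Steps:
a(d) = 1
S = -21 (S = -21 + 0 = -21)
T(Z) = Z² (T(Z) = (Z*Z)*1 = Z²*1 = Z²)
o(v, j) = -3 + 1/(9 + v) (o(v, j) = -3 + 1/((-3)² + v) = -3 + 1/(9 + v))
(-1316 + o(-51, S)) + 2492 = (-1316 + (-26 - 3*(-51))/(9 - 51)) + 2492 = (-1316 + (-26 + 153)/(-42)) + 2492 = (-1316 - 1/42*127) + 2492 = (-1316 - 127/42) + 2492 = -55399/42 + 2492 = 49265/42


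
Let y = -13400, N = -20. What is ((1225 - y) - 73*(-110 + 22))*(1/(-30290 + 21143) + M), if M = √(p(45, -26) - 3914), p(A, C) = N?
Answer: -21049/9147 + 21049*I*√3934 ≈ -2.3012 + 1.3202e+6*I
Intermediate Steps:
p(A, C) = -20
M = I*√3934 (M = √(-20 - 3914) = √(-3934) = I*√3934 ≈ 62.722*I)
((1225 - y) - 73*(-110 + 22))*(1/(-30290 + 21143) + M) = ((1225 - 1*(-13400)) - 73*(-110 + 22))*(1/(-30290 + 21143) + I*√3934) = ((1225 + 13400) - 73*(-88))*(1/(-9147) + I*√3934) = (14625 + 6424)*(-1/9147 + I*√3934) = 21049*(-1/9147 + I*√3934) = -21049/9147 + 21049*I*√3934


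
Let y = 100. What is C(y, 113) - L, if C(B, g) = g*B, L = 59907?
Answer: -48607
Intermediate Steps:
C(B, g) = B*g
C(y, 113) - L = 100*113 - 1*59907 = 11300 - 59907 = -48607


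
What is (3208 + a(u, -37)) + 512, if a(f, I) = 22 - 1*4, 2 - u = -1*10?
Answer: 3738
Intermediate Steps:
u = 12 (u = 2 - (-1)*10 = 2 - 1*(-10) = 2 + 10 = 12)
a(f, I) = 18 (a(f, I) = 22 - 4 = 18)
(3208 + a(u, -37)) + 512 = (3208 + 18) + 512 = 3226 + 512 = 3738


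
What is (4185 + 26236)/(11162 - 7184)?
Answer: 30421/3978 ≈ 7.6473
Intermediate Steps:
(4185 + 26236)/(11162 - 7184) = 30421/3978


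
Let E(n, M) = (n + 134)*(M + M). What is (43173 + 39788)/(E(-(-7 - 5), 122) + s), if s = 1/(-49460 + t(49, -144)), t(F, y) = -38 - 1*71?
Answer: 4112293809/1765846055 ≈ 2.3288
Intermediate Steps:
t(F, y) = -109 (t(F, y) = -38 - 71 = -109)
E(n, M) = 2*M*(134 + n) (E(n, M) = (134 + n)*(2*M) = 2*M*(134 + n))
s = -1/49569 (s = 1/(-49460 - 109) = 1/(-49569) = -1/49569 ≈ -2.0174e-5)
(43173 + 39788)/(E(-(-7 - 5), 122) + s) = (43173 + 39788)/(2*122*(134 - (-7 - 5)) - 1/49569) = 82961/(2*122*(134 - 1*(-12)) - 1/49569) = 82961/(2*122*(134 + 12) - 1/49569) = 82961/(2*122*146 - 1/49569) = 82961/(35624 - 1/49569) = 82961/(1765846055/49569) = 82961*(49569/1765846055) = 4112293809/1765846055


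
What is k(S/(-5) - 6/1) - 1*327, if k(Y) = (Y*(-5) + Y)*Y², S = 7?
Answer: 161737/125 ≈ 1293.9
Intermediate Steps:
k(Y) = -4*Y³ (k(Y) = (-5*Y + Y)*Y² = (-4*Y)*Y² = -4*Y³)
k(S/(-5) - 6/1) - 1*327 = -4*(7/(-5) - 6/1)³ - 1*327 = -4*(7*(-⅕) - 6*1)³ - 327 = -4*(-7/5 - 6)³ - 327 = -4*(-37/5)³ - 327 = -4*(-50653/125) - 327 = 202612/125 - 327 = 161737/125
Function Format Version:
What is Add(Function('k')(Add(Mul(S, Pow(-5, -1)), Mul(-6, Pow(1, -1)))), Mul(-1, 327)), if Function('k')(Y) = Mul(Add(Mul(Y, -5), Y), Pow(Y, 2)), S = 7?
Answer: Rational(161737, 125) ≈ 1293.9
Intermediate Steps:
Function('k')(Y) = Mul(-4, Pow(Y, 3)) (Function('k')(Y) = Mul(Add(Mul(-5, Y), Y), Pow(Y, 2)) = Mul(Mul(-4, Y), Pow(Y, 2)) = Mul(-4, Pow(Y, 3)))
Add(Function('k')(Add(Mul(S, Pow(-5, -1)), Mul(-6, Pow(1, -1)))), Mul(-1, 327)) = Add(Mul(-4, Pow(Add(Mul(7, Pow(-5, -1)), Mul(-6, Pow(1, -1))), 3)), Mul(-1, 327)) = Add(Mul(-4, Pow(Add(Mul(7, Rational(-1, 5)), Mul(-6, 1)), 3)), -327) = Add(Mul(-4, Pow(Add(Rational(-7, 5), -6), 3)), -327) = Add(Mul(-4, Pow(Rational(-37, 5), 3)), -327) = Add(Mul(-4, Rational(-50653, 125)), -327) = Add(Rational(202612, 125), -327) = Rational(161737, 125)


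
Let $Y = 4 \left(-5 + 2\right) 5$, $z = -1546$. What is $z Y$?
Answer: $92760$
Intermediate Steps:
$Y = -60$ ($Y = 4 \left(-3\right) 5 = \left(-12\right) 5 = -60$)
$z Y = \left(-1546\right) \left(-60\right) = 92760$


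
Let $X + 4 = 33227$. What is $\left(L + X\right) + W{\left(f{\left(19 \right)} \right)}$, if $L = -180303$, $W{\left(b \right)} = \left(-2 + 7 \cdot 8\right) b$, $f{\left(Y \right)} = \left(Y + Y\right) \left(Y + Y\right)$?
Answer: $-69104$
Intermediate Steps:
$X = 33223$ ($X = -4 + 33227 = 33223$)
$f{\left(Y \right)} = 4 Y^{2}$ ($f{\left(Y \right)} = 2 Y 2 Y = 4 Y^{2}$)
$W{\left(b \right)} = 54 b$ ($W{\left(b \right)} = \left(-2 + 56\right) b = 54 b$)
$\left(L + X\right) + W{\left(f{\left(19 \right)} \right)} = \left(-180303 + 33223\right) + 54 \cdot 4 \cdot 19^{2} = -147080 + 54 \cdot 4 \cdot 361 = -147080 + 54 \cdot 1444 = -147080 + 77976 = -69104$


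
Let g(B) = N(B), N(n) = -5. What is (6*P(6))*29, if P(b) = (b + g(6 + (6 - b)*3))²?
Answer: 174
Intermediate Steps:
g(B) = -5
P(b) = (-5 + b)² (P(b) = (b - 5)² = (-5 + b)²)
(6*P(6))*29 = (6*(-5 + 6)²)*29 = (6*1²)*29 = (6*1)*29 = 6*29 = 174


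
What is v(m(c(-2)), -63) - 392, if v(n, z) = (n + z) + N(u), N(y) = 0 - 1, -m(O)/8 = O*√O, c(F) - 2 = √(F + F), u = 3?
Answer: -456 - 16*√2*(1 + I)^(3/2) ≈ -470.56 - 35.158*I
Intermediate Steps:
c(F) = 2 + √2*√F (c(F) = 2 + √(F + F) = 2 + √(2*F) = 2 + √2*√F)
m(O) = -8*O^(3/2) (m(O) = -8*O*√O = -8*O^(3/2))
N(y) = -1
v(n, z) = -1 + n + z (v(n, z) = (n + z) - 1 = -1 + n + z)
v(m(c(-2)), -63) - 392 = (-1 - 8*(2 + √2*√(-2))^(3/2) - 63) - 392 = (-1 - 8*(2 + √2*(I*√2))^(3/2) - 63) - 392 = (-1 - 8*(2 + 2*I)^(3/2) - 63) - 392 = (-64 - 8*(2 + 2*I)^(3/2)) - 392 = -456 - 8*(2 + 2*I)^(3/2)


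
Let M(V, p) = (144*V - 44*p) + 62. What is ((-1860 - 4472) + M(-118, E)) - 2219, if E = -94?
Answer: -21345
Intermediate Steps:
M(V, p) = 62 - 44*p + 144*V (M(V, p) = (-44*p + 144*V) + 62 = 62 - 44*p + 144*V)
((-1860 - 4472) + M(-118, E)) - 2219 = ((-1860 - 4472) + (62 - 44*(-94) + 144*(-118))) - 2219 = (-6332 + (62 + 4136 - 16992)) - 2219 = (-6332 - 12794) - 2219 = -19126 - 2219 = -21345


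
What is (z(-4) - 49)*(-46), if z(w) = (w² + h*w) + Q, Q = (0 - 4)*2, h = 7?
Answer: 3174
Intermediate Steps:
Q = -8 (Q = -4*2 = -8)
z(w) = -8 + w² + 7*w (z(w) = (w² + 7*w) - 8 = -8 + w² + 7*w)
(z(-4) - 49)*(-46) = ((-8 + (-4)² + 7*(-4)) - 49)*(-46) = ((-8 + 16 - 28) - 49)*(-46) = (-20 - 49)*(-46) = -69*(-46) = 3174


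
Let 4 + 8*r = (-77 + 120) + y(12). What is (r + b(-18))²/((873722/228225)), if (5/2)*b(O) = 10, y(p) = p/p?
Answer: 18486225/873722 ≈ 21.158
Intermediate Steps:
y(p) = 1
b(O) = 4 (b(O) = (⅖)*10 = 4)
r = 5 (r = -½ + ((-77 + 120) + 1)/8 = -½ + (43 + 1)/8 = -½ + (⅛)*44 = -½ + 11/2 = 5)
(r + b(-18))²/((873722/228225)) = (5 + 4)²/((873722/228225)) = 9²/((873722*(1/228225))) = 81/(873722/228225) = 81*(228225/873722) = 18486225/873722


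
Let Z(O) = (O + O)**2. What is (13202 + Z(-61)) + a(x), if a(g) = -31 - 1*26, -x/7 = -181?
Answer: 28029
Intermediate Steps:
x = 1267 (x = -7*(-181) = 1267)
a(g) = -57 (a(g) = -31 - 26 = -57)
Z(O) = 4*O**2 (Z(O) = (2*O)**2 = 4*O**2)
(13202 + Z(-61)) + a(x) = (13202 + 4*(-61)**2) - 57 = (13202 + 4*3721) - 57 = (13202 + 14884) - 57 = 28086 - 57 = 28029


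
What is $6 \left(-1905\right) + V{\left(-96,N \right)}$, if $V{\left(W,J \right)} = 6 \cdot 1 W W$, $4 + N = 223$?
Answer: $43866$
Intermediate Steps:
$N = 219$ ($N = -4 + 223 = 219$)
$V{\left(W,J \right)} = 6 W^{2}$ ($V{\left(W,J \right)} = 6 W W = 6 W^{2}$)
$6 \left(-1905\right) + V{\left(-96,N \right)} = 6 \left(-1905\right) + 6 \left(-96\right)^{2} = -11430 + 6 \cdot 9216 = -11430 + 55296 = 43866$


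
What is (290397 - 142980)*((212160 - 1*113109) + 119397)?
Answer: 32202948816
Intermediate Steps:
(290397 - 142980)*((212160 - 1*113109) + 119397) = 147417*((212160 - 113109) + 119397) = 147417*(99051 + 119397) = 147417*218448 = 32202948816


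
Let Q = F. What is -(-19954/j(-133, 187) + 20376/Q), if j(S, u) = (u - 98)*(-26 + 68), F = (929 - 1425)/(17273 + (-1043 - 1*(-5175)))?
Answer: 101895760489/115878 ≈ 8.7934e+5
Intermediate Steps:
F = -496/21405 (F = -496/(17273 + (-1043 + 5175)) = -496/(17273 + 4132) = -496/21405 ≈ -0.023172)
Q = -496/21405 ≈ -0.023172
j(S, u) = -4116 + 42*u (j(S, u) = (-98 + u)*42 = -4116 + 42*u)
-(-19954/j(-133, 187) + 20376/Q) = -(-19954/(-4116 + 42*187) + 20376/(-496/21405)) = -(-19954/(-4116 + 7854) + 20376*(-21405/496)) = -(-19954/3738 - 54518535/62) = -(-19954*1/3738 - 54518535/62) = -(-9977/1869 - 54518535/62) = -1*(-101895760489/115878) = 101895760489/115878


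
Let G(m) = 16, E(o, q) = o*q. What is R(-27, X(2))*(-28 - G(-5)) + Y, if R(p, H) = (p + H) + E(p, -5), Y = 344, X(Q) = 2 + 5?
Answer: -4716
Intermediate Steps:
X(Q) = 7
R(p, H) = H - 4*p (R(p, H) = (p + H) + p*(-5) = (H + p) - 5*p = H - 4*p)
R(-27, X(2))*(-28 - G(-5)) + Y = (7 - 4*(-27))*(-28 - 1*16) + 344 = (7 + 108)*(-28 - 16) + 344 = 115*(-44) + 344 = -5060 + 344 = -4716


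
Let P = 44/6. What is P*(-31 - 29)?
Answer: -440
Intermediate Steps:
P = 22/3 (P = 44*(1/6) = 22/3 ≈ 7.3333)
P*(-31 - 29) = 22*(-31 - 29)/3 = (22/3)*(-60) = -440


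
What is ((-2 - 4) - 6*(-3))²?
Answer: 144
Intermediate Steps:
((-2 - 4) - 6*(-3))² = (-6 + 18)² = 12² = 144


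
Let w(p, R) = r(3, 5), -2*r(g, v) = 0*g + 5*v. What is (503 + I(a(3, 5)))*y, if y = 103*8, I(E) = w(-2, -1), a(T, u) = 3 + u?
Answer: 404172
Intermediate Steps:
r(g, v) = -5*v/2 (r(g, v) = -(0*g + 5*v)/2 = -(0 + 5*v)/2 = -5*v/2)
w(p, R) = -25/2 (w(p, R) = -5/2*5 = -25/2)
I(E) = -25/2
y = 824
(503 + I(a(3, 5)))*y = (503 - 25/2)*824 = (981/2)*824 = 404172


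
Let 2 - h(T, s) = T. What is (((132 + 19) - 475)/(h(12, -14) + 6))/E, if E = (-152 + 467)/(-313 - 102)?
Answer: -747/7 ≈ -106.71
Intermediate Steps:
h(T, s) = 2 - T
E = -63/83 (E = 315/(-415) = 315*(-1/415) = -63/83 ≈ -0.75904)
(((132 + 19) - 475)/(h(12, -14) + 6))/E = (((132 + 19) - 475)/((2 - 1*12) + 6))/(-63/83) = ((151 - 475)/((2 - 12) + 6))*(-83/63) = -324/(-10 + 6)*(-83/63) = -324/(-4)*(-83/63) = -324*(-1/4)*(-83/63) = 81*(-83/63) = -747/7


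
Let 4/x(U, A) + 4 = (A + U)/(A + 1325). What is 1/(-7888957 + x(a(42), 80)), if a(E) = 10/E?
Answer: -23267/183552386123 ≈ -1.2676e-7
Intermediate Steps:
x(U, A) = 4/(-4 + (A + U)/(1325 + A)) (x(U, A) = 4/(-4 + (A + U)/(A + 1325)) = 4/(-4 + (A + U)/(1325 + A)))
1/(-7888957 + x(a(42), 80)) = 1/(-7888957 + 4*(-1325 - 1*80)/(5300 - 10/42 + 3*80)) = 1/(-7888957 + 4*(-1325 - 80)/(5300 - 10/42 + 240)) = 1/(-7888957 + 4*(-1405)/(5300 - 1*5/21 + 240)) = 1/(-7888957 + 4*(-1405)/(5300 - 5/21 + 240)) = 1/(-7888957 + 4*(-1405)/(116335/21)) = 1/(-7888957 + 4*(21/116335)*(-1405)) = 1/(-7888957 - 23604/23267) = 1/(-183552386123/23267) = -23267/183552386123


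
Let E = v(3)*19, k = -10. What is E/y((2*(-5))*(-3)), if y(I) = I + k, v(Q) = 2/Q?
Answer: 19/30 ≈ 0.63333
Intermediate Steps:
y(I) = -10 + I (y(I) = I - 10 = -10 + I)
E = 38/3 (E = (2/3)*19 = 38/3 ≈ 12.667)
E/y((2*(-5))*(-3)) = 38/(3*(-10 + (2*(-5))*(-3))) = 38/(3*(-10 - 10*(-3))) = 38/(3*(-10 + 30)) = (38/3)/20 = (38/3)*(1/20) = 19/30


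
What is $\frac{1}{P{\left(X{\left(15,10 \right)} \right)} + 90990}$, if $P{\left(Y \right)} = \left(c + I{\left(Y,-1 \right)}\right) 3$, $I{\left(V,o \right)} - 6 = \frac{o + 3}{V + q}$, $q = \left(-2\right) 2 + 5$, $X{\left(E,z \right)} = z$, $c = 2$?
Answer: $\frac{11}{1001160} \approx 1.0987 \cdot 10^{-5}$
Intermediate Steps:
$q = 1$ ($q = -4 + 5 = 1$)
$I{\left(V,o \right)} = 6 + \frac{3 + o}{1 + V}$ ($I{\left(V,o \right)} = 6 + \frac{o + 3}{V + 1} = 6 + \frac{3 + o}{1 + V}$)
$P{\left(Y \right)} = 6 + \frac{3 \left(8 + 6 Y\right)}{1 + Y}$ ($P{\left(Y \right)} = \left(2 + \frac{9 - 1 + 6 Y}{1 + Y}\right) 3 = \left(2 + \frac{8 + 6 Y}{1 + Y}\right) 3 = 6 + \frac{3 \left(8 + 6 Y\right)}{1 + Y}$)
$\frac{1}{P{\left(X{\left(15,10 \right)} \right)} + 90990} = \frac{1}{\frac{6 \left(5 + 4 \cdot 10\right)}{1 + 10} + 90990} = \frac{1}{\frac{6 \left(5 + 40\right)}{11} + 90990} = \frac{1}{6 \cdot \frac{1}{11} \cdot 45 + 90990} = \frac{1}{\frac{270}{11} + 90990} = \frac{1}{\frac{1001160}{11}} = \frac{11}{1001160}$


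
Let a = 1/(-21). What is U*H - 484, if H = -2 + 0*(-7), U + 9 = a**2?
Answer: -205508/441 ≈ -466.00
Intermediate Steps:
a = -1/21 (a = 1*(-1/21) = -1/21 ≈ -0.047619)
U = -3968/441 (U = -9 + (-1/21)**2 = -9 + 1/441 = -3968/441 ≈ -8.9977)
H = -2 (H = -2 + 0 = -2)
U*H - 484 = -3968/441*(-2) - 484 = 7936/441 - 484 = -205508/441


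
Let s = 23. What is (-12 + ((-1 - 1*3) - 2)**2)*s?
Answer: 552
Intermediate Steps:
(-12 + ((-1 - 1*3) - 2)**2)*s = (-12 + ((-1 - 1*3) - 2)**2)*23 = (-12 + ((-1 - 3) - 2)**2)*23 = (-12 + (-4 - 2)**2)*23 = (-12 + (-6)**2)*23 = (-12 + 36)*23 = 24*23 = 552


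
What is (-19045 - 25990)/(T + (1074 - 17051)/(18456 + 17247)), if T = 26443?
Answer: -1607884605/944078452 ≈ -1.7031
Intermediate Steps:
(-19045 - 25990)/(T + (1074 - 17051)/(18456 + 17247)) = (-19045 - 25990)/(26443 + (1074 - 17051)/(18456 + 17247)) = -45035/(26443 - 15977/35703) = -45035/944078452/35703 = -45035*35703/944078452 = -1607884605/944078452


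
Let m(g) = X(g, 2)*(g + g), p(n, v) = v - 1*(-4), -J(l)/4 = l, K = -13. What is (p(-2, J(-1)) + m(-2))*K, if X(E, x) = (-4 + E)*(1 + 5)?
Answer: -1976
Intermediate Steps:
J(l) = -4*l
X(E, x) = -24 + 6*E (X(E, x) = (-4 + E)*6 = -24 + 6*E)
p(n, v) = 4 + v (p(n, v) = v + 4 = 4 + v)
m(g) = 2*g*(-24 + 6*g) (m(g) = (-24 + 6*g)*(g + g) = (-24 + 6*g)*(2*g) = 2*g*(-24 + 6*g))
(p(-2, J(-1)) + m(-2))*K = ((4 - 4*(-1)) + 12*(-2)*(-4 - 2))*(-13) = ((4 + 4) + 12*(-2)*(-6))*(-13) = (8 + 144)*(-13) = 152*(-13) = -1976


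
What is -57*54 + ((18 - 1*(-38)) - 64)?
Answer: -3086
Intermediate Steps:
-57*54 + ((18 - 1*(-38)) - 64) = -3078 + ((18 + 38) - 64) = -3078 + (56 - 64) = -3078 - 8 = -3086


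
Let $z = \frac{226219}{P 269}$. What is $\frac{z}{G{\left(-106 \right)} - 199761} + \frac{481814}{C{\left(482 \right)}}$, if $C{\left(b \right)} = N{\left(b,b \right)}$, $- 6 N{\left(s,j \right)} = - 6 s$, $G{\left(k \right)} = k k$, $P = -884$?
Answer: $\frac{635292889750887}{635538135700} \approx 999.61$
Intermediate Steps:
$G{\left(k \right)} = k^{2}$
$N{\left(s,j \right)} = s$ ($N{\left(s,j \right)} = - \frac{\left(-6\right) s}{6} = s$)
$C{\left(b \right)} = b$
$z = - \frac{13307}{13988}$ ($z = \frac{226219}{\left(-884\right) 269} = \frac{226219}{-237796} = 226219 \left(- \frac{1}{237796}\right) = - \frac{13307}{13988} \approx -0.95131$)
$\frac{z}{G{\left(-106 \right)} - 199761} + \frac{481814}{C{\left(482 \right)}} = - \frac{13307}{13988 \left(\left(-106\right)^{2} - 199761\right)} + \frac{481814}{482} = - \frac{13307}{13988 \left(11236 - 199761\right)} + 481814 \cdot \frac{1}{482} = - \frac{13307}{13988 \left(-188525\right)} + \frac{240907}{241} = \left(- \frac{13307}{13988}\right) \left(- \frac{1}{188525}\right) + \frac{240907}{241} = \frac{13307}{2637087700} + \frac{240907}{241} = \frac{635292889750887}{635538135700}$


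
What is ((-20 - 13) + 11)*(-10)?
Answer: 220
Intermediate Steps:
((-20 - 13) + 11)*(-10) = (-33 + 11)*(-10) = -22*(-10) = 220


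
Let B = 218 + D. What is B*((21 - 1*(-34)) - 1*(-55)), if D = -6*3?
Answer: 22000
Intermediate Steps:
D = -18
B = 200 (B = 218 - 18 = 200)
B*((21 - 1*(-34)) - 1*(-55)) = 200*((21 - 1*(-34)) - 1*(-55)) = 200*((21 + 34) + 55) = 200*(55 + 55) = 200*110 = 22000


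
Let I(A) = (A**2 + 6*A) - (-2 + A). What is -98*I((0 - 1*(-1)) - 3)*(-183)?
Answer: -71736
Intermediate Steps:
I(A) = 2 + A**2 + 5*A (I(A) = (A**2 + 6*A) + (2 - A) = 2 + A**2 + 5*A)
-98*I((0 - 1*(-1)) - 3)*(-183) = -98*(2 + ((0 - 1*(-1)) - 3)**2 + 5*((0 - 1*(-1)) - 3))*(-183) = -98*(2 + ((0 + 1) - 3)**2 + 5*((0 + 1) - 3))*(-183) = -98*(2 + (1 - 3)**2 + 5*(1 - 3))*(-183) = -98*(2 + (-2)**2 + 5*(-2))*(-183) = -98*(2 + 4 - 10)*(-183) = -98*(-4)*(-183) = 392*(-183) = -71736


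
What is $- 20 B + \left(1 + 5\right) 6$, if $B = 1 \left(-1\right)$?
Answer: $56$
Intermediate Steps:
$B = -1$
$- 20 B + \left(1 + 5\right) 6 = \left(-20\right) \left(-1\right) + \left(1 + 5\right) 6 = 20 + 6 \cdot 6 = 20 + 36 = 56$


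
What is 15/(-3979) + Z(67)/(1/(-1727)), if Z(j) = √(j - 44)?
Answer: -15/3979 - 1727*√23 ≈ -8282.4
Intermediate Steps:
Z(j) = √(-44 + j)
15/(-3979) + Z(67)/(1/(-1727)) = 15/(-3979) + √(-44 + 67)/(1/(-1727)) = 15*(-1/3979) + √23/(-1/1727) = -15/3979 + √23*(-1727) = -15/3979 - 1727*√23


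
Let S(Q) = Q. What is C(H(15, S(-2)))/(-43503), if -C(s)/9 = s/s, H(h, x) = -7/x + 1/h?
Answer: 3/14501 ≈ 0.00020688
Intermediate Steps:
H(h, x) = 1/h - 7/x (H(h, x) = -7/x + 1/h = 1/h - 7/x)
C(s) = -9 (C(s) = -9*s/s = -9*1 = -9)
C(H(15, S(-2)))/(-43503) = -9/(-43503) = -9*(-1/43503) = 3/14501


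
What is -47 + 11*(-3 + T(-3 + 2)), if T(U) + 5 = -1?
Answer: -146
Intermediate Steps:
T(U) = -6 (T(U) = -5 - 1 = -6)
-47 + 11*(-3 + T(-3 + 2)) = -47 + 11*(-3 - 6) = -47 + 11*(-9) = -47 - 99 = -146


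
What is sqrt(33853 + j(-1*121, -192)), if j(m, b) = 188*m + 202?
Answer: sqrt(11307) ≈ 106.33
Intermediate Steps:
j(m, b) = 202 + 188*m
sqrt(33853 + j(-1*121, -192)) = sqrt(33853 + (202 + 188*(-1*121))) = sqrt(33853 + (202 + 188*(-121))) = sqrt(33853 + (202 - 22748)) = sqrt(33853 - 22546) = sqrt(11307)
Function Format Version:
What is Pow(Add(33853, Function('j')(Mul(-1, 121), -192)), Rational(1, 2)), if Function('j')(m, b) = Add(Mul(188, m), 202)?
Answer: Pow(11307, Rational(1, 2)) ≈ 106.33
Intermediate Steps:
Function('j')(m, b) = Add(202, Mul(188, m))
Pow(Add(33853, Function('j')(Mul(-1, 121), -192)), Rational(1, 2)) = Pow(Add(33853, Add(202, Mul(188, Mul(-1, 121)))), Rational(1, 2)) = Pow(Add(33853, Add(202, Mul(188, -121))), Rational(1, 2)) = Pow(Add(33853, Add(202, -22748)), Rational(1, 2)) = Pow(Add(33853, -22546), Rational(1, 2)) = Pow(11307, Rational(1, 2))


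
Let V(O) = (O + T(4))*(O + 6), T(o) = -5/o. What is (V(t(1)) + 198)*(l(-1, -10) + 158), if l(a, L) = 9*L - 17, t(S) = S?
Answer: 40035/4 ≈ 10009.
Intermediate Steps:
l(a, L) = -17 + 9*L
V(O) = (6 + O)*(-5/4 + O) (V(O) = (O - 5/4)*(O + 6) = (O - 5*¼)*(6 + O) = (O - 5/4)*(6 + O) = (-5/4 + O)*(6 + O) = (6 + O)*(-5/4 + O))
(V(t(1)) + 198)*(l(-1, -10) + 158) = ((-15/2 + 1² + (19/4)*1) + 198)*((-17 + 9*(-10)) + 158) = ((-15/2 + 1 + 19/4) + 198)*((-17 - 90) + 158) = (-7/4 + 198)*(-107 + 158) = (785/4)*51 = 40035/4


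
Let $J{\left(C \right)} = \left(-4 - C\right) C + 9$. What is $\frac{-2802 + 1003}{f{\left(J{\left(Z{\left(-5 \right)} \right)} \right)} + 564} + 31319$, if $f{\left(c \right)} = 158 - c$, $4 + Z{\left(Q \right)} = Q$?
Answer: $\frac{23738003}{758} \approx 31317.0$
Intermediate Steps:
$Z{\left(Q \right)} = -4 + Q$
$J{\left(C \right)} = 9 + C \left(-4 - C\right)$ ($J{\left(C \right)} = C \left(-4 - C\right) + 9 = 9 + C \left(-4 - C\right)$)
$\frac{-2802 + 1003}{f{\left(J{\left(Z{\left(-5 \right)} \right)} \right)} + 564} + 31319 = \frac{-2802 + 1003}{\left(158 - \left(9 - \left(-4 - 5\right)^{2} - 4 \left(-4 - 5\right)\right)\right) + 564} + 31319 = - \frac{1799}{\left(158 - \left(9 - \left(-9\right)^{2} - -36\right)\right) + 564} + 31319 = - \frac{1799}{\left(158 - \left(9 - 81 + 36\right)\right) + 564} + 31319 = - \frac{1799}{\left(158 - -36\right) + 564} + 31319 = - \frac{1799}{\left(158 + 36\right) + 564} + 31319 = - \frac{1799}{194 + 564} + 31319 = - \frac{1799}{758} + 31319 = \frac{23738003}{758}$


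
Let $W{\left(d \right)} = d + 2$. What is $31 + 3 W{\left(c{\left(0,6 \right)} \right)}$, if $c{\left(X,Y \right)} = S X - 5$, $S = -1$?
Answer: $22$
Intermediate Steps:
$c{\left(X,Y \right)} = -5 - X$ ($c{\left(X,Y \right)} = - X - 5 = -5 - X$)
$W{\left(d \right)} = 2 + d$
$31 + 3 W{\left(c{\left(0,6 \right)} \right)} = 31 + 3 \left(2 - 5\right) = 31 + 3 \left(-3\right) = 31 - 9 = 22$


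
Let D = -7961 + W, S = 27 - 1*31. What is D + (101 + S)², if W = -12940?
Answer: -11492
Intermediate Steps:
S = -4 (S = 27 - 31 = -4)
D = -20901 (D = -7961 - 12940 = -20901)
D + (101 + S)² = -20901 + (101 - 4)² = -20901 + 97² = -20901 + 9409 = -11492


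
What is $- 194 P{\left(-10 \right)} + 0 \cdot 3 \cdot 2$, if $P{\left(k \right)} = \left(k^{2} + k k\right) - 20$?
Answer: $-34920$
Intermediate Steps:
$P{\left(k \right)} = -20 + 2 k^{2}$ ($P{\left(k \right)} = \left(k^{2} + k^{2}\right) - 20 = 2 k^{2} - 20 = -20 + 2 k^{2}$)
$- 194 P{\left(-10 \right)} + 0 \cdot 3 \cdot 2 = - 194 \left(-20 + 2 \left(-10\right)^{2}\right) + 0 \cdot 3 \cdot 2 = - 194 \left(-20 + 2 \cdot 100\right) + 0 \cdot 2 = - 194 \left(-20 + 200\right) + 0 = \left(-194\right) 180 + 0 = -34920 + 0 = -34920$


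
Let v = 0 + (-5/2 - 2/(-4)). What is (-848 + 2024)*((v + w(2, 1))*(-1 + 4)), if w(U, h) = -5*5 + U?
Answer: -88200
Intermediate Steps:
w(U, h) = -25 + U
v = -2 (v = 0 + (-5*½ - 2*(-¼)) = 0 + (-5/2 + ½) = 0 - 2 = -2)
(-848 + 2024)*((v + w(2, 1))*(-1 + 4)) = (-848 + 2024)*((-2 + (-25 + 2))*(-1 + 4)) = 1176*((-2 - 23)*3) = 1176*(-25*3) = 1176*(-75) = -88200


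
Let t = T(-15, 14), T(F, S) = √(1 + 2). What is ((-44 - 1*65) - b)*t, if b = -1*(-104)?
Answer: -213*√3 ≈ -368.93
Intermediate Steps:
b = 104
T(F, S) = √3
t = √3 ≈ 1.7320
((-44 - 1*65) - b)*t = ((-44 - 1*65) - 1*104)*√3 = ((-44 - 65) - 104)*√3 = (-109 - 104)*√3 = -213*√3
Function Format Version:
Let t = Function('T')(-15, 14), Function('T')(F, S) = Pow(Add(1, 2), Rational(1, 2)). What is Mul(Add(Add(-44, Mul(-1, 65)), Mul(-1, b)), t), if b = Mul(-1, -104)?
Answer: Mul(-213, Pow(3, Rational(1, 2))) ≈ -368.93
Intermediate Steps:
b = 104
Function('T')(F, S) = Pow(3, Rational(1, 2))
t = Pow(3, Rational(1, 2)) ≈ 1.7320
Mul(Add(Add(-44, Mul(-1, 65)), Mul(-1, b)), t) = Mul(Add(Add(-44, Mul(-1, 65)), Mul(-1, 104)), Pow(3, Rational(1, 2))) = Mul(Add(Add(-44, -65), -104), Pow(3, Rational(1, 2))) = Mul(Add(-109, -104), Pow(3, Rational(1, 2))) = Mul(-213, Pow(3, Rational(1, 2)))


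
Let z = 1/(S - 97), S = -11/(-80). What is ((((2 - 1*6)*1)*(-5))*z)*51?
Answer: -27200/2583 ≈ -10.530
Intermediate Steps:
S = 11/80 (S = -11*(-1/80) = 11/80 ≈ 0.13750)
z = -80/7749 (z = 1/(11/80 - 97) = 1/(-7749/80) = -80/7749 ≈ -0.010324)
((((2 - 1*6)*1)*(-5))*z)*51 = ((((2 - 1*6)*1)*(-5))*(-80/7749))*51 = ((((2 - 6)*1)*(-5))*(-80/7749))*51 = ((-4*1*(-5))*(-80/7749))*51 = (-4*(-5)*(-80/7749))*51 = (20*(-80/7749))*51 = -1600/7749*51 = -27200/2583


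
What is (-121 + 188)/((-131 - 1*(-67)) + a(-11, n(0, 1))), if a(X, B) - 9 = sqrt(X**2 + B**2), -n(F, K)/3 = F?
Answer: -67/44 ≈ -1.5227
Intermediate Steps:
n(F, K) = -3*F
a(X, B) = 9 + sqrt(B**2 + X**2) (a(X, B) = 9 + sqrt(X**2 + B**2) = 9 + sqrt(B**2 + X**2))
(-121 + 188)/((-131 - 1*(-67)) + a(-11, n(0, 1))) = (-121 + 188)/((-131 - 1*(-67)) + (9 + sqrt((-3*0)**2 + (-11)**2))) = 67/((-131 + 67) + (9 + sqrt(0**2 + 121))) = 67/(-64 + (9 + sqrt(0 + 121))) = 67/(-64 + (9 + sqrt(121))) = 67/(-64 + (9 + 11)) = 67/(-64 + 20) = 67/(-44) = 67*(-1/44) = -67/44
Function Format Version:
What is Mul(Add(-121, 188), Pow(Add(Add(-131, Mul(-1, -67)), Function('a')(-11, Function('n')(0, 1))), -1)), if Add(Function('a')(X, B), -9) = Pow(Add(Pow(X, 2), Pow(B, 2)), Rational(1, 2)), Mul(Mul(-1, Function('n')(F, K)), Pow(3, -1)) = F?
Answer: Rational(-67, 44) ≈ -1.5227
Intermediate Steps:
Function('n')(F, K) = Mul(-3, F)
Function('a')(X, B) = Add(9, Pow(Add(Pow(B, 2), Pow(X, 2)), Rational(1, 2))) (Function('a')(X, B) = Add(9, Pow(Add(Pow(X, 2), Pow(B, 2)), Rational(1, 2))) = Add(9, Pow(Add(Pow(B, 2), Pow(X, 2)), Rational(1, 2))))
Mul(Add(-121, 188), Pow(Add(Add(-131, Mul(-1, -67)), Function('a')(-11, Function('n')(0, 1))), -1)) = Mul(Add(-121, 188), Pow(Add(Add(-131, Mul(-1, -67)), Add(9, Pow(Add(Pow(Mul(-3, 0), 2), Pow(-11, 2)), Rational(1, 2)))), -1)) = Mul(67, Pow(Add(Add(-131, 67), Add(9, Pow(Add(Pow(0, 2), 121), Rational(1, 2)))), -1)) = Mul(67, Pow(Add(-64, Add(9, Pow(Add(0, 121), Rational(1, 2)))), -1)) = Mul(67, Pow(Add(-64, Add(9, Pow(121, Rational(1, 2)))), -1)) = Mul(67, Pow(Add(-64, Add(9, 11)), -1)) = Mul(67, Pow(Add(-64, 20), -1)) = Mul(67, Pow(-44, -1)) = Mul(67, Rational(-1, 44)) = Rational(-67, 44)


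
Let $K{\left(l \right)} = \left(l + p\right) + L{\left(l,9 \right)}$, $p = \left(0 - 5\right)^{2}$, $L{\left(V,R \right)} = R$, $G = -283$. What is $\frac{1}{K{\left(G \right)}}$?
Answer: $- \frac{1}{249} \approx -0.0040161$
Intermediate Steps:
$p = 25$ ($p = \left(-5\right)^{2} = 25$)
$K{\left(l \right)} = 34 + l$ ($K{\left(l \right)} = \left(l + 25\right) + 9 = \left(25 + l\right) + 9 = 34 + l$)
$\frac{1}{K{\left(G \right)}} = \frac{1}{34 - 283} = \frac{1}{-249} = - \frac{1}{249}$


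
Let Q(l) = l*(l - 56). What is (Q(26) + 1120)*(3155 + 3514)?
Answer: 2267460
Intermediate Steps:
Q(l) = l*(-56 + l)
(Q(26) + 1120)*(3155 + 3514) = (26*(-56 + 26) + 1120)*(3155 + 3514) = (26*(-30) + 1120)*6669 = (-780 + 1120)*6669 = 340*6669 = 2267460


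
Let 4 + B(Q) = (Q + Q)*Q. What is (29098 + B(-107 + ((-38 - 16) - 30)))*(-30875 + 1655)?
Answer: -2982076320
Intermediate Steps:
B(Q) = -4 + 2*Q**2 (B(Q) = -4 + (Q + Q)*Q = -4 + (2*Q)*Q = -4 + 2*Q**2)
(29098 + B(-107 + ((-38 - 16) - 30)))*(-30875 + 1655) = (29098 + (-4 + 2*(-107 + ((-38 - 16) - 30))**2))*(-30875 + 1655) = (29098 + (-4 + 2*(-107 + (-54 - 30))**2))*(-29220) = (29098 + (-4 + 2*(-107 - 84)**2))*(-29220) = (29098 + (-4 + 2*(-191)**2))*(-29220) = (29098 + (-4 + 2*36481))*(-29220) = (29098 + (-4 + 72962))*(-29220) = (29098 + 72958)*(-29220) = 102056*(-29220) = -2982076320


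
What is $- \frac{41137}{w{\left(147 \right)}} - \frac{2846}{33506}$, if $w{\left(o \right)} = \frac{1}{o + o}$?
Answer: $- \frac{202615440757}{16753} \approx -1.2094 \cdot 10^{7}$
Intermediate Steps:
$w{\left(o \right)} = \frac{1}{2 o}$
$- \frac{41137}{w{\left(147 \right)}} - \frac{2846}{33506} = - \frac{41137}{\frac{1}{2} \cdot \frac{1}{147}} - \frac{2846}{33506} = - \frac{41137}{\frac{1}{2} \cdot \frac{1}{147}} - \frac{1423}{16753} = - 41137 \frac{1}{\frac{1}{294}} - \frac{1423}{16753} = \left(-41137\right) 294 - \frac{1423}{16753} = -12094278 - \frac{1423}{16753} = - \frac{202615440757}{16753}$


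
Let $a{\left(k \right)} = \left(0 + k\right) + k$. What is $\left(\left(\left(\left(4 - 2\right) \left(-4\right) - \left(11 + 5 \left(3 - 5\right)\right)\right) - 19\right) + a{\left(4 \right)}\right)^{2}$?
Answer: $400$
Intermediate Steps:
$a{\left(k \right)} = 2 k$ ($a{\left(k \right)} = k + k = 2 k$)
$\left(\left(\left(\left(4 - 2\right) \left(-4\right) - \left(11 + 5 \left(3 - 5\right)\right)\right) - 19\right) + a{\left(4 \right)}\right)^{2} = \left(\left(\left(\left(4 - 2\right) \left(-4\right) - \left(11 + 5 \left(3 - 5\right)\right)\right) - 19\right) + 2 \cdot 4\right)^{2} = \left(\left(\left(2 \left(-4\right) - \left(11 + 5 \left(-2\right)\right)\right) - 19\right) + 8\right)^{2} = \left(\left(\left(-8 - 1\right) - 19\right) + 8\right)^{2} = \left(\left(-9 - 19\right) + 8\right)^{2} = \left(-28 + 8\right)^{2} = \left(-20\right)^{2} = 400$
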